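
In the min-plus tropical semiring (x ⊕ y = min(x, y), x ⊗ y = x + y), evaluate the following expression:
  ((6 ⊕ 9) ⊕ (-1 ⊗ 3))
((6 ⊕ 9) ⊕ (-1 ⊗ 3)) = 2

Expand innermost to outermost. Recall ⊕ takes the minimum of its arguments and ⊗ takes their sum. Working out the expression ((6 ⊕ 9) ⊕ (-1 ⊗ 3)) gives 2.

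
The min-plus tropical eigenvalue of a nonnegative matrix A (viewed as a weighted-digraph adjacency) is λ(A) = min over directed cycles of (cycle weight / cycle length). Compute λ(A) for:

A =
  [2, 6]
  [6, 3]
λ(A) = 2

Enumerate directed cycles and compute their means (weight / length). Sample:
  cycle 0 → 0: weight = 2, length = 1, mean = 2/1 ≈ 2.000
  cycle 1 → 1: weight = 3, length = 1, mean = 3/1 ≈ 3.000
  cycle 0 → 1 → 0: weight = 12, length = 2, mean = 12/2 ≈ 6.000
  cycle 1 → 0 → 1: weight = 12, length = 2, mean = 12/2 ≈ 6.000
Minimum mean = 2.000, attained e.g. along the cycle 0 → 0 with weight 2 and length 1. So λ(A) = 2/1 = 2.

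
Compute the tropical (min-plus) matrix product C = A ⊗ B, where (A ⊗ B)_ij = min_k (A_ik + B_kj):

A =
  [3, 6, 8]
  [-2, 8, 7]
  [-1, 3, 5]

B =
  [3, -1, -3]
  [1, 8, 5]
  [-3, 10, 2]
A ⊗ B =
  [5, 2, 0]
  [1, -3, -5]
  [2, -2, -4]

Apply the min-plus product entry-by-entry:
  C[0][0] = min over k of (A[0][0] + B[0][0] = 3 + 3 = 6, A[0][1] + B[1][0] = 6 + 1 = 7, A[0][2] + B[2][0] = 8 + -3 = 5) = 5 (attained at k = 2)
  C[0][1] = min over k of (A[0][0] + B[0][1] = 3 + -1 = 2, A[0][1] + B[1][1] = 6 + 8 = 14, A[0][2] + B[2][1] = 8 + 10 = 18) = 2 (attained at k = 0)
  C[0][2] = min over k of (A[0][0] + B[0][2] = 3 + -3 = 0, A[0][1] + B[1][2] = 6 + 5 = 11, A[0][2] + B[2][2] = 8 + 2 = 10) = 0 (attained at k = 0)
  C[1][0] = min over k of (A[1][0] + B[0][0] = -2 + 3 = 1, A[1][1] + B[1][0] = 8 + 1 = 9, A[1][2] + B[2][0] = 7 + -3 = 4) = 1 (attained at k = 0)
  C[1][1] = min over k of (A[1][0] + B[0][1] = -2 + -1 = -3, A[1][1] + B[1][1] = 8 + 8 = 16, A[1][2] + B[2][1] = 7 + 10 = 17) = -3 (attained at k = 0)
  C[1][2] = min over k of (A[1][0] + B[0][2] = -2 + -3 = -5, A[1][1] + B[1][2] = 8 + 5 = 13, A[1][2] + B[2][2] = 7 + 2 = 9) = -5 (attained at k = 0)
  C[2][0] = min over k of (A[2][0] + B[0][0] = -1 + 3 = 2, A[2][1] + B[1][0] = 3 + 1 = 4, A[2][2] + B[2][0] = 5 + -3 = 2) = 2 (attained at k = 0)
  C[2][1] = min over k of (A[2][0] + B[0][1] = -1 + -1 = -2, A[2][1] + B[1][1] = 3 + 8 = 11, A[2][2] + B[2][1] = 5 + 10 = 15) = -2 (attained at k = 0)
  C[2][2] = min over k of (A[2][0] + B[0][2] = -1 + -3 = -4, A[2][1] + B[1][2] = 3 + 5 = 8, A[2][2] + B[2][2] = 5 + 2 = 7) = -4 (attained at k = 0)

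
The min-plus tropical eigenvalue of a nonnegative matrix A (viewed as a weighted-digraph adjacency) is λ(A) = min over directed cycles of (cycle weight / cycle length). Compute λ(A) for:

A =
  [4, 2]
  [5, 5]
λ(A) = 7/2

Enumerate directed cycles and compute their means (weight / length). Sample:
  cycle 0 → 0: weight = 4, length = 1, mean = 4/1 ≈ 4.000
  cycle 1 → 1: weight = 5, length = 1, mean = 5/1 ≈ 5.000
  cycle 0 → 1 → 0: weight = 7, length = 2, mean = 7/2 ≈ 3.500
  cycle 1 → 0 → 1: weight = 7, length = 2, mean = 7/2 ≈ 3.500
Minimum mean = 3.500, attained e.g. along the cycle 0 → 1 → 0 with weight 7 and length 2. So λ(A) = 7/2 = 7/2.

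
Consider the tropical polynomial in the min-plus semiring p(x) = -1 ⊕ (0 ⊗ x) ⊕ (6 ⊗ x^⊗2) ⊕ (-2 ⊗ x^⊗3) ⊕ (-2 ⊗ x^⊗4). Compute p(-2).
p(-2) = -10

A tropical monomial a ⊗ x^⊗i evaluates to a + i · x. Evaluating each term at x = -2:
  Term 0 contributes -1 + 0 · -2 = -1
  Term 1 contributes 0 + 1 · -2 = -2
  Term 2 contributes 6 + 2 · -2 = 2
  Term 3 contributes -2 + 3 · -2 = -8
  Term 4 contributes -2 + 4 · -2 = -10
p(-2) = ⊕ of these = min[-1, -2, 2, -8, -10] = -10.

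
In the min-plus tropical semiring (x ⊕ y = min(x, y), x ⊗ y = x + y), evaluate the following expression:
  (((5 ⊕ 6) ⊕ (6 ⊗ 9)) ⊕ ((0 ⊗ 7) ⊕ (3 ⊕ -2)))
(((5 ⊕ 6) ⊕ (6 ⊗ 9)) ⊕ ((0 ⊗ 7) ⊕ (3 ⊕ -2))) = -2

Expand innermost to outermost. Recall ⊕ takes the minimum of its arguments and ⊗ takes their sum. Working out the expression (((5 ⊕ 6) ⊕ (6 ⊗ 9)) ⊕ ((0 ⊗ 7) ⊕ (3 ⊕ -2))) gives -2.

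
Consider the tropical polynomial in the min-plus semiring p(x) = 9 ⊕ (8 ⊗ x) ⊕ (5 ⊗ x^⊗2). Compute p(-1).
p(-1) = 3

A tropical monomial a ⊗ x^⊗i evaluates to a + i · x. Evaluating each term at x = -1:
  Term 0 contributes 9 + 0 · -1 = 9
  Term 1 contributes 8 + 1 · -1 = 7
  Term 2 contributes 5 + 2 · -1 = 3
p(-1) = ⊕ of these = min[9, 7, 3] = 3.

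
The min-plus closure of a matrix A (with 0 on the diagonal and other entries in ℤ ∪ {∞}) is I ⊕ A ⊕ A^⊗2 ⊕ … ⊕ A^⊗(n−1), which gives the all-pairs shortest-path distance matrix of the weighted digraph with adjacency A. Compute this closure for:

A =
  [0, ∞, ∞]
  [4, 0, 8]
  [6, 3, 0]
Closure =
  [0, ∞, ∞]
  [4, 0, 8]
  [6, 3, 0]

This is the Floyd-Warshall all-pairs shortest-path computation. For each intermediate vertex k = 0, 1, …, 2, update dist[i][j] ← min(dist[i][j], dist[i][k] + dist[k][j]). The final matrix gives, for each (i, j), the minimum total weight of any directed path from i to j (possibly empty when i = j).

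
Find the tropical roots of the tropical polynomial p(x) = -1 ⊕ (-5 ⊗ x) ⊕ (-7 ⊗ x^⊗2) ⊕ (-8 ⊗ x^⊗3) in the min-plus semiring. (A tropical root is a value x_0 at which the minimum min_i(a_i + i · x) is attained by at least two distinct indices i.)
Roots: {1, 2, 4}

Each tropical root is a break point of the lower envelope of the lines y = a_i + i · x (there are 4 lines, with slopes 0, 1, ..., 3). Only the lines that attain the minimum somewhere contribute to roots; other lines are dominated. Here the surviving (envelope) indices are i = 3, i = 2, i = 1, i = 0.
Intersections between consecutive envelope lines give the roots: for adjacent envelope indices i < j the intersection is x = (a_i − a_j) / (j − i). Reading off the sorted break points: {1, 2, 4}.
Verification: at each break x_0, at least two indices attain the minimum of min_i(a_i + i · x_0).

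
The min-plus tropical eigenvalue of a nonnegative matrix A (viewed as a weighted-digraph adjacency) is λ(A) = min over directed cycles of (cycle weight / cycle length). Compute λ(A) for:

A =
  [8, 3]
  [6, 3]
λ(A) = 3

Enumerate directed cycles and compute their means (weight / length). Sample:
  cycle 0 → 0: weight = 8, length = 1, mean = 8/1 ≈ 8.000
  cycle 1 → 1: weight = 3, length = 1, mean = 3/1 ≈ 3.000
  cycle 0 → 1 → 0: weight = 9, length = 2, mean = 9/2 ≈ 4.500
  cycle 1 → 0 → 1: weight = 9, length = 2, mean = 9/2 ≈ 4.500
Minimum mean = 3.000, attained e.g. along the cycle 1 → 1 with weight 3 and length 1. So λ(A) = 3/1 = 3.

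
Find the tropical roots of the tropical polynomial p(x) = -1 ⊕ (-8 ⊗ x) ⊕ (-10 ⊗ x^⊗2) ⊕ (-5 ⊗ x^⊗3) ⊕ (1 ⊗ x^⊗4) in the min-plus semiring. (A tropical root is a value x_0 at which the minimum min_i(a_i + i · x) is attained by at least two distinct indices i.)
Roots: {-6, -5, 2, 7}

Each tropical root is a break point of the lower envelope of the lines y = a_i + i · x (there are 5 lines, with slopes 0, 1, ..., 4). Only the lines that attain the minimum somewhere contribute to roots; other lines are dominated. Here the surviving (envelope) indices are i = 4, i = 3, i = 2, i = 1, i = 0.
Intersections between consecutive envelope lines give the roots: for adjacent envelope indices i < j the intersection is x = (a_i − a_j) / (j − i). Reading off the sorted break points: {-6, -5, 2, 7}.
Verification: at each break x_0, at least two indices attain the minimum of min_i(a_i + i · x_0).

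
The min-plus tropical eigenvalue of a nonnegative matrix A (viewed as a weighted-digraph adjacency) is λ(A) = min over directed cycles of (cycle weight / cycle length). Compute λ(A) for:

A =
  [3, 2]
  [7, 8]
λ(A) = 3

Enumerate directed cycles and compute their means (weight / length). Sample:
  cycle 0 → 0: weight = 3, length = 1, mean = 3/1 ≈ 3.000
  cycle 1 → 1: weight = 8, length = 1, mean = 8/1 ≈ 8.000
  cycle 0 → 1 → 0: weight = 9, length = 2, mean = 9/2 ≈ 4.500
  cycle 1 → 0 → 1: weight = 9, length = 2, mean = 9/2 ≈ 4.500
Minimum mean = 3.000, attained e.g. along the cycle 0 → 0 with weight 3 and length 1. So λ(A) = 3/1 = 3.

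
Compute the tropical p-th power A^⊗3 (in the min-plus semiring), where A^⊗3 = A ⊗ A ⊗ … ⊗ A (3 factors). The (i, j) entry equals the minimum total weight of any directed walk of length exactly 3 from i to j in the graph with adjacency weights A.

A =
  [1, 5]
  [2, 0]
A^⊗3 =
  [3, 5]
  [2, 0]

Each entry (A^⊗3)_ij equals the minimum over all length-3 walks i = v_0 → v_1 → … → v_3 = j of Σ_t A[v_t][v_{t+1}]. For example, for (i, j) = (0, 1) we minimise over 4 possible intermediate vertex sequences; the minimum is 5, attained along the walk 0 → 1 → 1 → 1.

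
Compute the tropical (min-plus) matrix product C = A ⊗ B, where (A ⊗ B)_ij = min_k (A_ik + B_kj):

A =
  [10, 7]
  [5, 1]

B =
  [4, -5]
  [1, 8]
A ⊗ B =
  [8, 5]
  [2, 0]

Apply the min-plus product entry-by-entry:
  C[0][0] = min over k of (A[0][0] + B[0][0] = 10 + 4 = 14, A[0][1] + B[1][0] = 7 + 1 = 8) = 8 (attained at k = 1)
  C[0][1] = min over k of (A[0][0] + B[0][1] = 10 + -5 = 5, A[0][1] + B[1][1] = 7 + 8 = 15) = 5 (attained at k = 0)
  C[1][0] = min over k of (A[1][0] + B[0][0] = 5 + 4 = 9, A[1][1] + B[1][0] = 1 + 1 = 2) = 2 (attained at k = 1)
  C[1][1] = min over k of (A[1][0] + B[0][1] = 5 + -5 = 0, A[1][1] + B[1][1] = 1 + 8 = 9) = 0 (attained at k = 0)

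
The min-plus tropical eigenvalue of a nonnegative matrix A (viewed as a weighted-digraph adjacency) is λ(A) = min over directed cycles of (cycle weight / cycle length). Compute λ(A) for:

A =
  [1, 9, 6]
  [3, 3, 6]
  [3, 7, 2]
λ(A) = 1

Enumerate directed cycles and compute their means (weight / length). Sample:
  cycle 0 → 0: weight = 1, length = 1, mean = 1/1 ≈ 1.000
  cycle 1 → 1: weight = 3, length = 1, mean = 3/1 ≈ 3.000
  cycle 2 → 2: weight = 2, length = 1, mean = 2/1 ≈ 2.000
  cycle 0 → 1 → 0: weight = 12, length = 2, mean = 12/2 ≈ 6.000
  cycle 0 → 2 → 0: weight = 9, length = 2, mean = 9/2 ≈ 4.500
  cycle 1 → 0 → 1: weight = 12, length = 2, mean = 12/2 ≈ 6.000
Minimum mean = 1.000, attained e.g. along the cycle 0 → 0 with weight 1 and length 1. So λ(A) = 1/1 = 1.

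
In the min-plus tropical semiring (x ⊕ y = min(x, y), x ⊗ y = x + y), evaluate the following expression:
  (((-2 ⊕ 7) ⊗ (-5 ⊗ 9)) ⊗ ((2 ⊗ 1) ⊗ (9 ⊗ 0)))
(((-2 ⊕ 7) ⊗ (-5 ⊗ 9)) ⊗ ((2 ⊗ 1) ⊗ (9 ⊗ 0))) = 14

Expand innermost to outermost. Recall ⊕ takes the minimum of its arguments and ⊗ takes their sum. Working out the expression (((-2 ⊕ 7) ⊗ (-5 ⊗ 9)) ⊗ ((2 ⊗ 1) ⊗ (9 ⊗ 0))) gives 14.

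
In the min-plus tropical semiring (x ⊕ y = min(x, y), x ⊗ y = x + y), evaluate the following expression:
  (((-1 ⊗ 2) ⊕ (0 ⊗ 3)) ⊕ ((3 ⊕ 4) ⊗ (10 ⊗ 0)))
(((-1 ⊗ 2) ⊕ (0 ⊗ 3)) ⊕ ((3 ⊕ 4) ⊗ (10 ⊗ 0))) = 1

Expand innermost to outermost. Recall ⊕ takes the minimum of its arguments and ⊗ takes their sum. Working out the expression (((-1 ⊗ 2) ⊕ (0 ⊗ 3)) ⊕ ((3 ⊕ 4) ⊗ (10 ⊗ 0))) gives 1.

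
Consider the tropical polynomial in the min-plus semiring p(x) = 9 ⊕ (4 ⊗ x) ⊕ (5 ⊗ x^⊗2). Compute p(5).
p(5) = 9

A tropical monomial a ⊗ x^⊗i evaluates to a + i · x. Evaluating each term at x = 5:
  Term 0 contributes 9 + 0 · 5 = 9
  Term 1 contributes 4 + 1 · 5 = 9
  Term 2 contributes 5 + 2 · 5 = 15
p(5) = ⊕ of these = min[9, 9, 15] = 9.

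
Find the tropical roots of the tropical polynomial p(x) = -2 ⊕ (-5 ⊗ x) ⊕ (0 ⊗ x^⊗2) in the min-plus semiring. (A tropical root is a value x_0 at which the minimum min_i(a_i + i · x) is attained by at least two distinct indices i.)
Roots: {-5, 3}

Each tropical root is a break point of the lower envelope of the lines y = a_i + i · x (there are 3 lines, with slopes 0, 1, ..., 2). Only the lines that attain the minimum somewhere contribute to roots; other lines are dominated. Here the surviving (envelope) indices are i = 2, i = 1, i = 0.
Intersections between consecutive envelope lines give the roots: for adjacent envelope indices i < j the intersection is x = (a_i − a_j) / (j − i). Reading off the sorted break points: {-5, 3}.
Verification: at each break x_0, at least two indices attain the minimum of min_i(a_i + i · x_0).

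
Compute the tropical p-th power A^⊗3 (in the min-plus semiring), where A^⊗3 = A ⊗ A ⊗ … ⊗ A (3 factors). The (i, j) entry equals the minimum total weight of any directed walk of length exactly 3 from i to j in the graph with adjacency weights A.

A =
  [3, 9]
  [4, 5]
A^⊗3 =
  [9, 15]
  [10, 15]

Each entry (A^⊗3)_ij equals the minimum over all length-3 walks i = v_0 → v_1 → … → v_3 = j of Σ_t A[v_t][v_{t+1}]. For example, for (i, j) = (0, 1) we minimise over 4 possible intermediate vertex sequences; the minimum is 15, attained along the walk 0 → 0 → 0 → 1.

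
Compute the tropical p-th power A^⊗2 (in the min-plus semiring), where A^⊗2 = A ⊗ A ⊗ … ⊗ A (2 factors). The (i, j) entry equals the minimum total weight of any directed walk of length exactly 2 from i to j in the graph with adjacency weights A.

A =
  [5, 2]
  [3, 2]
A^⊗2 =
  [5, 4]
  [5, 4]

Each entry (A^⊗2)_ij equals the minimum over all length-2 walks i = v_0 → v_1 → … → v_2 = j of Σ_t A[v_t][v_{t+1}]. For example, for (i, j) = (0, 1) we minimise over 2 possible intermediate vertex sequences; the minimum is 4, attained along the walk 0 → 1 → 1.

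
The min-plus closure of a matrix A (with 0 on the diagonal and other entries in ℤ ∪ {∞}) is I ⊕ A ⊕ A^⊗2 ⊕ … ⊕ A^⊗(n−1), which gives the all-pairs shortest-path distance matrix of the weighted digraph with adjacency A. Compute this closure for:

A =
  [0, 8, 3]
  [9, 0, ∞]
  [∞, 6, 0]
Closure =
  [0, 8, 3]
  [9, 0, 12]
  [15, 6, 0]

This is the Floyd-Warshall all-pairs shortest-path computation. For each intermediate vertex k = 0, 1, …, 2, update dist[i][j] ← min(dist[i][j], dist[i][k] + dist[k][j]). The final matrix gives, for each (i, j), the minimum total weight of any directed path from i to j (possibly empty when i = j).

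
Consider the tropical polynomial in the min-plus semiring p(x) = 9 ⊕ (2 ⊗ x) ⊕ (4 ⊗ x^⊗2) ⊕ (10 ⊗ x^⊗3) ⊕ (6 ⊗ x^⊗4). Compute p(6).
p(6) = 8

A tropical monomial a ⊗ x^⊗i evaluates to a + i · x. Evaluating each term at x = 6:
  Term 0 contributes 9 + 0 · 6 = 9
  Term 1 contributes 2 + 1 · 6 = 8
  Term 2 contributes 4 + 2 · 6 = 16
  Term 3 contributes 10 + 3 · 6 = 28
  Term 4 contributes 6 + 4 · 6 = 30
p(6) = ⊕ of these = min[9, 8, 16, 28, 30] = 8.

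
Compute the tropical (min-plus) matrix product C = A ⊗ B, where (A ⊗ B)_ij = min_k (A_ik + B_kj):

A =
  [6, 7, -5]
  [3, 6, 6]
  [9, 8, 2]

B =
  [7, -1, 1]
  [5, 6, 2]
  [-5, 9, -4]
A ⊗ B =
  [-10, 4, -9]
  [1, 2, 2]
  [-3, 8, -2]

Apply the min-plus product entry-by-entry:
  C[0][0] = min over k of (A[0][0] + B[0][0] = 6 + 7 = 13, A[0][1] + B[1][0] = 7 + 5 = 12, A[0][2] + B[2][0] = -5 + -5 = -10) = -10 (attained at k = 2)
  C[0][1] = min over k of (A[0][0] + B[0][1] = 6 + -1 = 5, A[0][1] + B[1][1] = 7 + 6 = 13, A[0][2] + B[2][1] = -5 + 9 = 4) = 4 (attained at k = 2)
  C[0][2] = min over k of (A[0][0] + B[0][2] = 6 + 1 = 7, A[0][1] + B[1][2] = 7 + 2 = 9, A[0][2] + B[2][2] = -5 + -4 = -9) = -9 (attained at k = 2)
  C[1][0] = min over k of (A[1][0] + B[0][0] = 3 + 7 = 10, A[1][1] + B[1][0] = 6 + 5 = 11, A[1][2] + B[2][0] = 6 + -5 = 1) = 1 (attained at k = 2)
  C[1][1] = min over k of (A[1][0] + B[0][1] = 3 + -1 = 2, A[1][1] + B[1][1] = 6 + 6 = 12, A[1][2] + B[2][1] = 6 + 9 = 15) = 2 (attained at k = 0)
  C[1][2] = min over k of (A[1][0] + B[0][2] = 3 + 1 = 4, A[1][1] + B[1][2] = 6 + 2 = 8, A[1][2] + B[2][2] = 6 + -4 = 2) = 2 (attained at k = 2)
  C[2][0] = min over k of (A[2][0] + B[0][0] = 9 + 7 = 16, A[2][1] + B[1][0] = 8 + 5 = 13, A[2][2] + B[2][0] = 2 + -5 = -3) = -3 (attained at k = 2)
  C[2][1] = min over k of (A[2][0] + B[0][1] = 9 + -1 = 8, A[2][1] + B[1][1] = 8 + 6 = 14, A[2][2] + B[2][1] = 2 + 9 = 11) = 8 (attained at k = 0)
  C[2][2] = min over k of (A[2][0] + B[0][2] = 9 + 1 = 10, A[2][1] + B[1][2] = 8 + 2 = 10, A[2][2] + B[2][2] = 2 + -4 = -2) = -2 (attained at k = 2)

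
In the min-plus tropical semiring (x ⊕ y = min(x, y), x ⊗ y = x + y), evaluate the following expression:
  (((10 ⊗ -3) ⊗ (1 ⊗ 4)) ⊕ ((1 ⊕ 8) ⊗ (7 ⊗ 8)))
(((10 ⊗ -3) ⊗ (1 ⊗ 4)) ⊕ ((1 ⊕ 8) ⊗ (7 ⊗ 8))) = 12

Expand innermost to outermost. Recall ⊕ takes the minimum of its arguments and ⊗ takes their sum. Working out the expression (((10 ⊗ -3) ⊗ (1 ⊗ 4)) ⊕ ((1 ⊕ 8) ⊗ (7 ⊗ 8))) gives 12.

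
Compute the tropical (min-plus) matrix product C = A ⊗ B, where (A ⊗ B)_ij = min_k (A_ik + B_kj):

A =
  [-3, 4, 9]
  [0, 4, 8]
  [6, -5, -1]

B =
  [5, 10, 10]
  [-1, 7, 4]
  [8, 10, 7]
A ⊗ B =
  [2, 7, 7]
  [3, 10, 8]
  [-6, 2, -1]

Apply the min-plus product entry-by-entry:
  C[0][0] = min over k of (A[0][0] + B[0][0] = -3 + 5 = 2, A[0][1] + B[1][0] = 4 + -1 = 3, A[0][2] + B[2][0] = 9 + 8 = 17) = 2 (attained at k = 0)
  C[0][1] = min over k of (A[0][0] + B[0][1] = -3 + 10 = 7, A[0][1] + B[1][1] = 4 + 7 = 11, A[0][2] + B[2][1] = 9 + 10 = 19) = 7 (attained at k = 0)
  C[0][2] = min over k of (A[0][0] + B[0][2] = -3 + 10 = 7, A[0][1] + B[1][2] = 4 + 4 = 8, A[0][2] + B[2][2] = 9 + 7 = 16) = 7 (attained at k = 0)
  C[1][0] = min over k of (A[1][0] + B[0][0] = 0 + 5 = 5, A[1][1] + B[1][0] = 4 + -1 = 3, A[1][2] + B[2][0] = 8 + 8 = 16) = 3 (attained at k = 1)
  C[1][1] = min over k of (A[1][0] + B[0][1] = 0 + 10 = 10, A[1][1] + B[1][1] = 4 + 7 = 11, A[1][2] + B[2][1] = 8 + 10 = 18) = 10 (attained at k = 0)
  C[1][2] = min over k of (A[1][0] + B[0][2] = 0 + 10 = 10, A[1][1] + B[1][2] = 4 + 4 = 8, A[1][2] + B[2][2] = 8 + 7 = 15) = 8 (attained at k = 1)
  C[2][0] = min over k of (A[2][0] + B[0][0] = 6 + 5 = 11, A[2][1] + B[1][0] = -5 + -1 = -6, A[2][2] + B[2][0] = -1 + 8 = 7) = -6 (attained at k = 1)
  C[2][1] = min over k of (A[2][0] + B[0][1] = 6 + 10 = 16, A[2][1] + B[1][1] = -5 + 7 = 2, A[2][2] + B[2][1] = -1 + 10 = 9) = 2 (attained at k = 1)
  C[2][2] = min over k of (A[2][0] + B[0][2] = 6 + 10 = 16, A[2][1] + B[1][2] = -5 + 4 = -1, A[2][2] + B[2][2] = -1 + 7 = 6) = -1 (attained at k = 1)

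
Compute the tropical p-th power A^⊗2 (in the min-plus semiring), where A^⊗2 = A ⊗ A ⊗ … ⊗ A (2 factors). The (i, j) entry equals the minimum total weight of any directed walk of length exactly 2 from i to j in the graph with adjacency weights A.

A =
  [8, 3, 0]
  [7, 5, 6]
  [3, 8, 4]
A^⊗2 =
  [3, 8, 4]
  [9, 10, 7]
  [7, 6, 3]

Each entry (A^⊗2)_ij equals the minimum over all length-2 walks i = v_0 → v_1 → … → v_2 = j of Σ_t A[v_t][v_{t+1}]. For example, for (i, j) = (0, 2) we minimise over 3 possible intermediate vertex sequences; the minimum is 4, attained along the walk 0 → 2 → 2.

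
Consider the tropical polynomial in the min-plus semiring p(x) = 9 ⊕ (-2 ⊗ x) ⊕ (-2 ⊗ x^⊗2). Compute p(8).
p(8) = 6

A tropical monomial a ⊗ x^⊗i evaluates to a + i · x. Evaluating each term at x = 8:
  Term 0 contributes 9 + 0 · 8 = 9
  Term 1 contributes -2 + 1 · 8 = 6
  Term 2 contributes -2 + 2 · 8 = 14
p(8) = ⊕ of these = min[9, 6, 14] = 6.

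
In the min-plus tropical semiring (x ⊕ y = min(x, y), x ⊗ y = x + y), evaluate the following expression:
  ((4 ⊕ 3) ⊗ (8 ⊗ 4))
((4 ⊕ 3) ⊗ (8 ⊗ 4)) = 15

Expand innermost to outermost. Recall ⊕ takes the minimum of its arguments and ⊗ takes their sum. Working out the expression ((4 ⊕ 3) ⊗ (8 ⊗ 4)) gives 15.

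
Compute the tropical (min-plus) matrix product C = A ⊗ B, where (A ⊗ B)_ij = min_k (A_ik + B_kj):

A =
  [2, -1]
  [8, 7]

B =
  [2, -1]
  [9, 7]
A ⊗ B =
  [4, 1]
  [10, 7]

Apply the min-plus product entry-by-entry:
  C[0][0] = min over k of (A[0][0] + B[0][0] = 2 + 2 = 4, A[0][1] + B[1][0] = -1 + 9 = 8) = 4 (attained at k = 0)
  C[0][1] = min over k of (A[0][0] + B[0][1] = 2 + -1 = 1, A[0][1] + B[1][1] = -1 + 7 = 6) = 1 (attained at k = 0)
  C[1][0] = min over k of (A[1][0] + B[0][0] = 8 + 2 = 10, A[1][1] + B[1][0] = 7 + 9 = 16) = 10 (attained at k = 0)
  C[1][1] = min over k of (A[1][0] + B[0][1] = 8 + -1 = 7, A[1][1] + B[1][1] = 7 + 7 = 14) = 7 (attained at k = 0)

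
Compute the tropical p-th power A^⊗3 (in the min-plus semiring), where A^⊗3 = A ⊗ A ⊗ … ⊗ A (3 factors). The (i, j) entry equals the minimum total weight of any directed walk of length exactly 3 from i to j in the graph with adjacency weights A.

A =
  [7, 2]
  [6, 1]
A^⊗3 =
  [9, 4]
  [8, 3]

Each entry (A^⊗3)_ij equals the minimum over all length-3 walks i = v_0 → v_1 → … → v_3 = j of Σ_t A[v_t][v_{t+1}]. For example, for (i, j) = (0, 1) we minimise over 4 possible intermediate vertex sequences; the minimum is 4, attained along the walk 0 → 1 → 1 → 1.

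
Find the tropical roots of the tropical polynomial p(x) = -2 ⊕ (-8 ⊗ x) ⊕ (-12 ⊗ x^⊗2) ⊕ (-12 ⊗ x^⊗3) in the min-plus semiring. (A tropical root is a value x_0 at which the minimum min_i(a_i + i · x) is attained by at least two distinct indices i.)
Roots: {0, 4, 6}

Each tropical root is a break point of the lower envelope of the lines y = a_i + i · x (there are 4 lines, with slopes 0, 1, ..., 3). Only the lines that attain the minimum somewhere contribute to roots; other lines are dominated. Here the surviving (envelope) indices are i = 3, i = 2, i = 1, i = 0.
Intersections between consecutive envelope lines give the roots: for adjacent envelope indices i < j the intersection is x = (a_i − a_j) / (j − i). Reading off the sorted break points: {0, 4, 6}.
Verification: at each break x_0, at least two indices attain the minimum of min_i(a_i + i · x_0).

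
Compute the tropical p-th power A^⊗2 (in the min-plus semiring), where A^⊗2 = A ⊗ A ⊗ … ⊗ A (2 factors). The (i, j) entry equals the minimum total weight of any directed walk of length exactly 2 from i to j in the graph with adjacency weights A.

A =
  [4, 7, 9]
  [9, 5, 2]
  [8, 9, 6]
A^⊗2 =
  [8, 11, 9]
  [10, 10, 7]
  [12, 14, 11]

Each entry (A^⊗2)_ij equals the minimum over all length-2 walks i = v_0 → v_1 → … → v_2 = j of Σ_t A[v_t][v_{t+1}]. For example, for (i, j) = (0, 2) we minimise over 3 possible intermediate vertex sequences; the minimum is 9, attained along the walk 0 → 1 → 2.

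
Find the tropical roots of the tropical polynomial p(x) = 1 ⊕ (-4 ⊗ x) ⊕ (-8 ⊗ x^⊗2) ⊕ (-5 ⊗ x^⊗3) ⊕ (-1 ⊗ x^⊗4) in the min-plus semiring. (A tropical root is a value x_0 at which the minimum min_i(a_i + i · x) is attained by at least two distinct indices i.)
Roots: {-4, -3, 4, 5}

Each tropical root is a break point of the lower envelope of the lines y = a_i + i · x (there are 5 lines, with slopes 0, 1, ..., 4). Only the lines that attain the minimum somewhere contribute to roots; other lines are dominated. Here the surviving (envelope) indices are i = 4, i = 3, i = 2, i = 1, i = 0.
Intersections between consecutive envelope lines give the roots: for adjacent envelope indices i < j the intersection is x = (a_i − a_j) / (j − i). Reading off the sorted break points: {-4, -3, 4, 5}.
Verification: at each break x_0, at least two indices attain the minimum of min_i(a_i + i · x_0).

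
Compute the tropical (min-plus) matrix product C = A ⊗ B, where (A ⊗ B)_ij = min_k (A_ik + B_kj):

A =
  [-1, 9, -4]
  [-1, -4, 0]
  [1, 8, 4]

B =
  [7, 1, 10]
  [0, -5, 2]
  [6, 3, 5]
A ⊗ B =
  [2, -1, 1]
  [-4, -9, -2]
  [8, 2, 9]

Apply the min-plus product entry-by-entry:
  C[0][0] = min over k of (A[0][0] + B[0][0] = -1 + 7 = 6, A[0][1] + B[1][0] = 9 + 0 = 9, A[0][2] + B[2][0] = -4 + 6 = 2) = 2 (attained at k = 2)
  C[0][1] = min over k of (A[0][0] + B[0][1] = -1 + 1 = 0, A[0][1] + B[1][1] = 9 + -5 = 4, A[0][2] + B[2][1] = -4 + 3 = -1) = -1 (attained at k = 2)
  C[0][2] = min over k of (A[0][0] + B[0][2] = -1 + 10 = 9, A[0][1] + B[1][2] = 9 + 2 = 11, A[0][2] + B[2][2] = -4 + 5 = 1) = 1 (attained at k = 2)
  C[1][0] = min over k of (A[1][0] + B[0][0] = -1 + 7 = 6, A[1][1] + B[1][0] = -4 + 0 = -4, A[1][2] + B[2][0] = 0 + 6 = 6) = -4 (attained at k = 1)
  C[1][1] = min over k of (A[1][0] + B[0][1] = -1 + 1 = 0, A[1][1] + B[1][1] = -4 + -5 = -9, A[1][2] + B[2][1] = 0 + 3 = 3) = -9 (attained at k = 1)
  C[1][2] = min over k of (A[1][0] + B[0][2] = -1 + 10 = 9, A[1][1] + B[1][2] = -4 + 2 = -2, A[1][2] + B[2][2] = 0 + 5 = 5) = -2 (attained at k = 1)
  C[2][0] = min over k of (A[2][0] + B[0][0] = 1 + 7 = 8, A[2][1] + B[1][0] = 8 + 0 = 8, A[2][2] + B[2][0] = 4 + 6 = 10) = 8 (attained at k = 0)
  C[2][1] = min over k of (A[2][0] + B[0][1] = 1 + 1 = 2, A[2][1] + B[1][1] = 8 + -5 = 3, A[2][2] + B[2][1] = 4 + 3 = 7) = 2 (attained at k = 0)
  C[2][2] = min over k of (A[2][0] + B[0][2] = 1 + 10 = 11, A[2][1] + B[1][2] = 8 + 2 = 10, A[2][2] + B[2][2] = 4 + 5 = 9) = 9 (attained at k = 2)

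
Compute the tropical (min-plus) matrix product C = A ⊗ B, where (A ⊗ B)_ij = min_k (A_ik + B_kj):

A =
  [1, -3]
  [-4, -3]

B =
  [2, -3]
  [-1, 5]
A ⊗ B =
  [-4, -2]
  [-4, -7]

Apply the min-plus product entry-by-entry:
  C[0][0] = min over k of (A[0][0] + B[0][0] = 1 + 2 = 3, A[0][1] + B[1][0] = -3 + -1 = -4) = -4 (attained at k = 1)
  C[0][1] = min over k of (A[0][0] + B[0][1] = 1 + -3 = -2, A[0][1] + B[1][1] = -3 + 5 = 2) = -2 (attained at k = 0)
  C[1][0] = min over k of (A[1][0] + B[0][0] = -4 + 2 = -2, A[1][1] + B[1][0] = -3 + -1 = -4) = -4 (attained at k = 1)
  C[1][1] = min over k of (A[1][0] + B[0][1] = -4 + -3 = -7, A[1][1] + B[1][1] = -3 + 5 = 2) = -7 (attained at k = 0)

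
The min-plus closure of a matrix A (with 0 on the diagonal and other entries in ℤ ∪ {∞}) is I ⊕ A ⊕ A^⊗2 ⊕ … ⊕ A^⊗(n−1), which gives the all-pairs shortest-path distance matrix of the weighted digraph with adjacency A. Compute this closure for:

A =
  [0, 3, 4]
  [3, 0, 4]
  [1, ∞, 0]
Closure =
  [0, 3, 4]
  [3, 0, 4]
  [1, 4, 0]

This is the Floyd-Warshall all-pairs shortest-path computation. For each intermediate vertex k = 0, 1, …, 2, update dist[i][j] ← min(dist[i][j], dist[i][k] + dist[k][j]). The final matrix gives, for each (i, j), the minimum total weight of any directed path from i to j (possibly empty when i = j).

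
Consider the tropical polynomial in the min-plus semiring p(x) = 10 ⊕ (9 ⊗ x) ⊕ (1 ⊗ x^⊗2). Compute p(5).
p(5) = 10

A tropical monomial a ⊗ x^⊗i evaluates to a + i · x. Evaluating each term at x = 5:
  Term 0 contributes 10 + 0 · 5 = 10
  Term 1 contributes 9 + 1 · 5 = 14
  Term 2 contributes 1 + 2 · 5 = 11
p(5) = ⊕ of these = min[10, 14, 11] = 10.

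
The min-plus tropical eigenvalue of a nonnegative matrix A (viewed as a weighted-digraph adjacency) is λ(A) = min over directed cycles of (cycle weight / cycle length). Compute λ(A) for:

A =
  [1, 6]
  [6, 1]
λ(A) = 1

Enumerate directed cycles and compute their means (weight / length). Sample:
  cycle 0 → 0: weight = 1, length = 1, mean = 1/1 ≈ 1.000
  cycle 1 → 1: weight = 1, length = 1, mean = 1/1 ≈ 1.000
  cycle 0 → 1 → 0: weight = 12, length = 2, mean = 12/2 ≈ 6.000
  cycle 1 → 0 → 1: weight = 12, length = 2, mean = 12/2 ≈ 6.000
Minimum mean = 1.000, attained e.g. along the cycle 0 → 0 with weight 1 and length 1. So λ(A) = 1/1 = 1.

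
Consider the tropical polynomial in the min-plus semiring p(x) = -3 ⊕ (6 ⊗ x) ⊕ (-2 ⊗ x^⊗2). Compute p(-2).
p(-2) = -6

A tropical monomial a ⊗ x^⊗i evaluates to a + i · x. Evaluating each term at x = -2:
  Term 0 contributes -3 + 0 · -2 = -3
  Term 1 contributes 6 + 1 · -2 = 4
  Term 2 contributes -2 + 2 · -2 = -6
p(-2) = ⊕ of these = min[-3, 4, -6] = -6.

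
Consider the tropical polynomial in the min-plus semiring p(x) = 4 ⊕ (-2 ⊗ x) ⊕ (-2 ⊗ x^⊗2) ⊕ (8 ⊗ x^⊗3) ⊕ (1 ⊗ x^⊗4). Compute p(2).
p(2) = 0

A tropical monomial a ⊗ x^⊗i evaluates to a + i · x. Evaluating each term at x = 2:
  Term 0 contributes 4 + 0 · 2 = 4
  Term 1 contributes -2 + 1 · 2 = 0
  Term 2 contributes -2 + 2 · 2 = 2
  Term 3 contributes 8 + 3 · 2 = 14
  Term 4 contributes 1 + 4 · 2 = 9
p(2) = ⊕ of these = min[4, 0, 2, 14, 9] = 0.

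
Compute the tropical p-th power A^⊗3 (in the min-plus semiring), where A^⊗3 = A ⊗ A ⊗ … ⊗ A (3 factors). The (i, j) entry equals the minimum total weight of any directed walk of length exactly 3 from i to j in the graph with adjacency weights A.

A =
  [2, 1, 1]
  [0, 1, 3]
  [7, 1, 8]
A^⊗3 =
  [2, 2, 2]
  [1, 2, 2]
  [2, 2, 2]

Each entry (A^⊗3)_ij equals the minimum over all length-3 walks i = v_0 → v_1 → … → v_3 = j of Σ_t A[v_t][v_{t+1}]. For example, for (i, j) = (0, 2) we minimise over 9 possible intermediate vertex sequences; the minimum is 2, attained along the walk 0 → 1 → 0 → 2.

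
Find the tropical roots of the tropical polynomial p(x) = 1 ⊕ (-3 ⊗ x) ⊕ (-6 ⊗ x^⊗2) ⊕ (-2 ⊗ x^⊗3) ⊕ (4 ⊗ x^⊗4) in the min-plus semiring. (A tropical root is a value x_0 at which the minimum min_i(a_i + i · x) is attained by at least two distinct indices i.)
Roots: {-6, -4, 3, 4}

Each tropical root is a break point of the lower envelope of the lines y = a_i + i · x (there are 5 lines, with slopes 0, 1, ..., 4). Only the lines that attain the minimum somewhere contribute to roots; other lines are dominated. Here the surviving (envelope) indices are i = 4, i = 3, i = 2, i = 1, i = 0.
Intersections between consecutive envelope lines give the roots: for adjacent envelope indices i < j the intersection is x = (a_i − a_j) / (j − i). Reading off the sorted break points: {-6, -4, 3, 4}.
Verification: at each break x_0, at least two indices attain the minimum of min_i(a_i + i · x_0).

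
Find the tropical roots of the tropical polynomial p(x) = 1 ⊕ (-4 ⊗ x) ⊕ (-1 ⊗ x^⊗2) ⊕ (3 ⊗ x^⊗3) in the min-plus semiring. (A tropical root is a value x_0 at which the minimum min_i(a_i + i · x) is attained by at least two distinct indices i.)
Roots: {-4, -3, 5}

Each tropical root is a break point of the lower envelope of the lines y = a_i + i · x (there are 4 lines, with slopes 0, 1, ..., 3). Only the lines that attain the minimum somewhere contribute to roots; other lines are dominated. Here the surviving (envelope) indices are i = 3, i = 2, i = 1, i = 0.
Intersections between consecutive envelope lines give the roots: for adjacent envelope indices i < j the intersection is x = (a_i − a_j) / (j − i). Reading off the sorted break points: {-4, -3, 5}.
Verification: at each break x_0, at least two indices attain the minimum of min_i(a_i + i · x_0).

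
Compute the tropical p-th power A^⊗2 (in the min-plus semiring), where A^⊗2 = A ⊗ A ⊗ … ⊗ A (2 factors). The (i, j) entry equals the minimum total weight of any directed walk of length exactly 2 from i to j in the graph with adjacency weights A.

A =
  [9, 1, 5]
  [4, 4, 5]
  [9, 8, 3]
A^⊗2 =
  [5, 5, 6]
  [8, 5, 8]
  [12, 10, 6]

Each entry (A^⊗2)_ij equals the minimum over all length-2 walks i = v_0 → v_1 → … → v_2 = j of Σ_t A[v_t][v_{t+1}]. For example, for (i, j) = (0, 2) we minimise over 3 possible intermediate vertex sequences; the minimum is 6, attained along the walk 0 → 1 → 2.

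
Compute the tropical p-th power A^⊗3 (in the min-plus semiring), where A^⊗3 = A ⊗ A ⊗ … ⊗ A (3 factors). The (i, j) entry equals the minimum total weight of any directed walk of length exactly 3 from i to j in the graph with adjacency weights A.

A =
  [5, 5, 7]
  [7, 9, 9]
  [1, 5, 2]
A^⊗3 =
  [10, 13, 11]
  [12, 15, 13]
  [5, 8, 6]

Each entry (A^⊗3)_ij equals the minimum over all length-3 walks i = v_0 → v_1 → … → v_3 = j of Σ_t A[v_t][v_{t+1}]. For example, for (i, j) = (0, 2) we minimise over 9 possible intermediate vertex sequences; the minimum is 11, attained along the walk 0 → 2 → 2 → 2.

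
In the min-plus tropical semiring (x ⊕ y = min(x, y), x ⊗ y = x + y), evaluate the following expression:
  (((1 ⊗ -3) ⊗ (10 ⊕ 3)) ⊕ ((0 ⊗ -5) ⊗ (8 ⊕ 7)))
(((1 ⊗ -3) ⊗ (10 ⊕ 3)) ⊕ ((0 ⊗ -5) ⊗ (8 ⊕ 7))) = 1

Expand innermost to outermost. Recall ⊕ takes the minimum of its arguments and ⊗ takes their sum. Working out the expression (((1 ⊗ -3) ⊗ (10 ⊕ 3)) ⊕ ((0 ⊗ -5) ⊗ (8 ⊕ 7))) gives 1.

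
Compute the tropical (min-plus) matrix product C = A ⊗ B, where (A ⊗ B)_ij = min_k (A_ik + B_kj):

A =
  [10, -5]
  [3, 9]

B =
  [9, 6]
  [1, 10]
A ⊗ B =
  [-4, 5]
  [10, 9]

Apply the min-plus product entry-by-entry:
  C[0][0] = min over k of (A[0][0] + B[0][0] = 10 + 9 = 19, A[0][1] + B[1][0] = -5 + 1 = -4) = -4 (attained at k = 1)
  C[0][1] = min over k of (A[0][0] + B[0][1] = 10 + 6 = 16, A[0][1] + B[1][1] = -5 + 10 = 5) = 5 (attained at k = 1)
  C[1][0] = min over k of (A[1][0] + B[0][0] = 3 + 9 = 12, A[1][1] + B[1][0] = 9 + 1 = 10) = 10 (attained at k = 1)
  C[1][1] = min over k of (A[1][0] + B[0][1] = 3 + 6 = 9, A[1][1] + B[1][1] = 9 + 10 = 19) = 9 (attained at k = 0)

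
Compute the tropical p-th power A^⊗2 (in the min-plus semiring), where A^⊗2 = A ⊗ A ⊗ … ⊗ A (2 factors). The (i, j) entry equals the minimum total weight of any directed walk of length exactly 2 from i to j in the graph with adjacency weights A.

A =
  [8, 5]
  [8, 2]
A^⊗2 =
  [13, 7]
  [10, 4]

Each entry (A^⊗2)_ij equals the minimum over all length-2 walks i = v_0 → v_1 → … → v_2 = j of Σ_t A[v_t][v_{t+1}]. For example, for (i, j) = (0, 1) we minimise over 2 possible intermediate vertex sequences; the minimum is 7, attained along the walk 0 → 1 → 1.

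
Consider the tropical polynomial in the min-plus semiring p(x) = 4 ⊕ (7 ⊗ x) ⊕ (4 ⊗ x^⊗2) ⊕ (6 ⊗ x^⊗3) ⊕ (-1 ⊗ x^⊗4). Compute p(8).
p(8) = 4

A tropical monomial a ⊗ x^⊗i evaluates to a + i · x. Evaluating each term at x = 8:
  Term 0 contributes 4 + 0 · 8 = 4
  Term 1 contributes 7 + 1 · 8 = 15
  Term 2 contributes 4 + 2 · 8 = 20
  Term 3 contributes 6 + 3 · 8 = 30
  Term 4 contributes -1 + 4 · 8 = 31
p(8) = ⊕ of these = min[4, 15, 20, 30, 31] = 4.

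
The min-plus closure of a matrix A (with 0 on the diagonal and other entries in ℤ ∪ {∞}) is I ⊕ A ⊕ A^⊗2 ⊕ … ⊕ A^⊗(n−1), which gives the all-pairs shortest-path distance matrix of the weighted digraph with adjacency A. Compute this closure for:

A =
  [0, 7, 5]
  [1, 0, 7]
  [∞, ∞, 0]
Closure =
  [0, 7, 5]
  [1, 0, 6]
  [∞, ∞, 0]

This is the Floyd-Warshall all-pairs shortest-path computation. For each intermediate vertex k = 0, 1, …, 2, update dist[i][j] ← min(dist[i][j], dist[i][k] + dist[k][j]). The final matrix gives, for each (i, j), the minimum total weight of any directed path from i to j (possibly empty when i = j).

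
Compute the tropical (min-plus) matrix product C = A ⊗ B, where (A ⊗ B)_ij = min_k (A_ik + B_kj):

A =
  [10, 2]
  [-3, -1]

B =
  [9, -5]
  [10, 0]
A ⊗ B =
  [12, 2]
  [6, -8]

Apply the min-plus product entry-by-entry:
  C[0][0] = min over k of (A[0][0] + B[0][0] = 10 + 9 = 19, A[0][1] + B[1][0] = 2 + 10 = 12) = 12 (attained at k = 1)
  C[0][1] = min over k of (A[0][0] + B[0][1] = 10 + -5 = 5, A[0][1] + B[1][1] = 2 + 0 = 2) = 2 (attained at k = 1)
  C[1][0] = min over k of (A[1][0] + B[0][0] = -3 + 9 = 6, A[1][1] + B[1][0] = -1 + 10 = 9) = 6 (attained at k = 0)
  C[1][1] = min over k of (A[1][0] + B[0][1] = -3 + -5 = -8, A[1][1] + B[1][1] = -1 + 0 = -1) = -8 (attained at k = 0)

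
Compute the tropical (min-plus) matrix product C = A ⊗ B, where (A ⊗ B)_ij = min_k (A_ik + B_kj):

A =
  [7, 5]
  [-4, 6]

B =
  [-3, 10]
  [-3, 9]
A ⊗ B =
  [2, 14]
  [-7, 6]

Apply the min-plus product entry-by-entry:
  C[0][0] = min over k of (A[0][0] + B[0][0] = 7 + -3 = 4, A[0][1] + B[1][0] = 5 + -3 = 2) = 2 (attained at k = 1)
  C[0][1] = min over k of (A[0][0] + B[0][1] = 7 + 10 = 17, A[0][1] + B[1][1] = 5 + 9 = 14) = 14 (attained at k = 1)
  C[1][0] = min over k of (A[1][0] + B[0][0] = -4 + -3 = -7, A[1][1] + B[1][0] = 6 + -3 = 3) = -7 (attained at k = 0)
  C[1][1] = min over k of (A[1][0] + B[0][1] = -4 + 10 = 6, A[1][1] + B[1][1] = 6 + 9 = 15) = 6 (attained at k = 0)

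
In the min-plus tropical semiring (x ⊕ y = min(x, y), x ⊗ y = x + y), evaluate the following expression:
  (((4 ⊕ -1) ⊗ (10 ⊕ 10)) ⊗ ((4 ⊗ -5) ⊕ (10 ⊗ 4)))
(((4 ⊕ -1) ⊗ (10 ⊕ 10)) ⊗ ((4 ⊗ -5) ⊕ (10 ⊗ 4))) = 8

Expand innermost to outermost. Recall ⊕ takes the minimum of its arguments and ⊗ takes their sum. Working out the expression (((4 ⊕ -1) ⊗ (10 ⊕ 10)) ⊗ ((4 ⊗ -5) ⊕ (10 ⊗ 4))) gives 8.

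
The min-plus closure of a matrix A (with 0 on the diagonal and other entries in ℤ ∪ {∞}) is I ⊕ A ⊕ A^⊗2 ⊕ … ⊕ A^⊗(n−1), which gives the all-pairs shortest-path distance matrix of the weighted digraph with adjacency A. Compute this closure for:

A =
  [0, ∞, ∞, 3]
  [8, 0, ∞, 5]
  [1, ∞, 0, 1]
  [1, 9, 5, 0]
Closure =
  [0, 12, 8, 3]
  [6, 0, 10, 5]
  [1, 10, 0, 1]
  [1, 9, 5, 0]

This is the Floyd-Warshall all-pairs shortest-path computation. For each intermediate vertex k = 0, 1, …, 3, update dist[i][j] ← min(dist[i][j], dist[i][k] + dist[k][j]). The final matrix gives, for each (i, j), the minimum total weight of any directed path from i to j (possibly empty when i = j).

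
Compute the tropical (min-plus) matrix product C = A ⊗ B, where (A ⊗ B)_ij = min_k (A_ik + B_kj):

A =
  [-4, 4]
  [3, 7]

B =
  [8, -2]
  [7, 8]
A ⊗ B =
  [4, -6]
  [11, 1]

Apply the min-plus product entry-by-entry:
  C[0][0] = min over k of (A[0][0] + B[0][0] = -4 + 8 = 4, A[0][1] + B[1][0] = 4 + 7 = 11) = 4 (attained at k = 0)
  C[0][1] = min over k of (A[0][0] + B[0][1] = -4 + -2 = -6, A[0][1] + B[1][1] = 4 + 8 = 12) = -6 (attained at k = 0)
  C[1][0] = min over k of (A[1][0] + B[0][0] = 3 + 8 = 11, A[1][1] + B[1][0] = 7 + 7 = 14) = 11 (attained at k = 0)
  C[1][1] = min over k of (A[1][0] + B[0][1] = 3 + -2 = 1, A[1][1] + B[1][1] = 7 + 8 = 15) = 1 (attained at k = 0)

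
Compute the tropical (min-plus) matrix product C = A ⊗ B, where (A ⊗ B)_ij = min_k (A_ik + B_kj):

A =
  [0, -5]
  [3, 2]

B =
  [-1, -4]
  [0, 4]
A ⊗ B =
  [-5, -4]
  [2, -1]

Apply the min-plus product entry-by-entry:
  C[0][0] = min over k of (A[0][0] + B[0][0] = 0 + -1 = -1, A[0][1] + B[1][0] = -5 + 0 = -5) = -5 (attained at k = 1)
  C[0][1] = min over k of (A[0][0] + B[0][1] = 0 + -4 = -4, A[0][1] + B[1][1] = -5 + 4 = -1) = -4 (attained at k = 0)
  C[1][0] = min over k of (A[1][0] + B[0][0] = 3 + -1 = 2, A[1][1] + B[1][0] = 2 + 0 = 2) = 2 (attained at k = 0)
  C[1][1] = min over k of (A[1][0] + B[0][1] = 3 + -4 = -1, A[1][1] + B[1][1] = 2 + 4 = 6) = -1 (attained at k = 0)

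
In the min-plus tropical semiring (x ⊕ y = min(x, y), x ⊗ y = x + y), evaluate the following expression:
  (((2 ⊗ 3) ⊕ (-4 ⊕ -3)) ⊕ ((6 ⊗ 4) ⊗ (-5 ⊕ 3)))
(((2 ⊗ 3) ⊕ (-4 ⊕ -3)) ⊕ ((6 ⊗ 4) ⊗ (-5 ⊕ 3))) = -4

Expand innermost to outermost. Recall ⊕ takes the minimum of its arguments and ⊗ takes their sum. Working out the expression (((2 ⊗ 3) ⊕ (-4 ⊕ -3)) ⊕ ((6 ⊗ 4) ⊗ (-5 ⊕ 3))) gives -4.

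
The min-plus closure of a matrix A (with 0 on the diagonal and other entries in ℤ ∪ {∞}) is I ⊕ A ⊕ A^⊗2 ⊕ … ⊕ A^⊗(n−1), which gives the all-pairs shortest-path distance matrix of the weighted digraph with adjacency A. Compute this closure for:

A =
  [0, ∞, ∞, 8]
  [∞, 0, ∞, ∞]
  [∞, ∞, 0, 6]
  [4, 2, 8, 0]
Closure =
  [0, 10, 16, 8]
  [∞, 0, ∞, ∞]
  [10, 8, 0, 6]
  [4, 2, 8, 0]

This is the Floyd-Warshall all-pairs shortest-path computation. For each intermediate vertex k = 0, 1, …, 3, update dist[i][j] ← min(dist[i][j], dist[i][k] + dist[k][j]). The final matrix gives, for each (i, j), the minimum total weight of any directed path from i to j (possibly empty when i = j).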